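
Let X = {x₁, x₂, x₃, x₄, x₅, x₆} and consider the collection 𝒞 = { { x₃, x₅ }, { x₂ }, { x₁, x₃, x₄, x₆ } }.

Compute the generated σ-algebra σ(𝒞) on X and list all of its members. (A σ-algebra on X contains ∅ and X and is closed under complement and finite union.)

Begin from { {  }, { x₂ }, { x₃, x₅ }, { x₁, x₃, x₄, x₆ }, X } (that is, 𝒞 plus ∅ and X).
Iteration 1 (5 new):
  { x₂, x₅ }  = X∖{ x₁, x₃, x₄, x₆ }
  { x₂, x₃, x₅ }  = { x₃, x₅ } ∪ { x₂ }
  { x₁, x₂, x₄, x₆ }  = X∖{ x₃, x₅ }
  { x₁, x₂, x₃, x₄, x₆ }  = { x₁, x₃, x₄, x₆ } ∪ { x₂ }
  { x₁, x₃, x₄, x₅, x₆ }  = X∖{ x₂ }
  [10 total]
Iteration 2 (3 new):
  { x₅ }  = X∖{ x₁, x₂, x₃, x₄, x₆ }
  { x₁, x₄, x₆ }  = X∖{ x₂, x₃, x₅ }
  { x₁, x₂, x₄, x₅, x₆ }  = { x₂, x₅ } ∪ { x₁, x₂, x₄, x₆ }
  [13 total]
Iteration 3 (2 new):
  { x₃ }  = X∖{ x₁, x₂, x₄, x₅, x₆ }
  { x₁, x₄, x₅, x₆ }  = { x₁, x₄, x₆ } ∪ { x₅ }
  [15 total]
Iteration 4: 1 new —
  { x₂, x₃ }  = X∖{ x₁, x₄, x₅, x₆ }
  [16 total]
Iteration 5: stable.

σ(𝒞) = { {  }, { x₂ }, { x₃ }, { x₅ }, { x₂, x₃ }, { x₂, x₅ }, { x₃, x₅ }, { x₁, x₄, x₆ }, { x₂, x₃, x₅ }, { x₁, x₂, x₄, x₆ }, { x₁, x₃, x₄, x₆ }, { x₁, x₄, x₅, x₆ }, { x₁, x₂, x₃, x₄, x₆ }, { x₁, x₂, x₄, x₅, x₆ }, { x₁, x₃, x₄, x₅, x₆ }, X }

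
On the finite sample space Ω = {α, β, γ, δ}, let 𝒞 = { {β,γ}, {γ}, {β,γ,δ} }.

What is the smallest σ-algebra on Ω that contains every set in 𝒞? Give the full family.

|σ(𝒞)| = 16.  σ(𝒞) = { ∅, {α}, {β}, {γ}, {δ}, {α,β}, {α,γ}, {α,δ}, {β,γ}, {β,δ}, {γ,δ}, {α,β,γ}, {α,β,δ}, {α,γ,δ}, {β,γ,δ}, Ω }

Check:
Seed the family with 𝒞 together with ∅ and Ω: { ∅, {γ}, {β,γ}, {β,γ,δ}, Ω }.
Pass 1: 3 new —
  {α}  = ᶜ of {β,γ,δ}
  {α,δ}  = ᶜ of {β,γ}
  {α,β,δ}  = ᶜ of {γ}
Pass 2: 3 new —
  {α,γ}  = {γ} ∪ {α}
  {α,β,γ}  = {β,γ} ∪ {α}
  {α,γ,δ}  = {γ} ∪ {α,δ}
Pass 3: +3 →
  {β}  = ᶜ of {α,γ,δ}
  {δ}  = ᶜ of {α,β,γ}
  {β,δ}  = ᶜ of {α,γ}
Pass 4 (2 new):
  {α,β}  = {β} ∪ {α}
  {γ,δ}  = {γ} ∪ {δ}
Pass 5 adds nothing — fixpoint reached.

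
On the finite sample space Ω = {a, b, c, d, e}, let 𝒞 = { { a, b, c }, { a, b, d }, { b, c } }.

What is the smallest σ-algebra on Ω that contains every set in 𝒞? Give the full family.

Begin from { ∅, { b, c }, { a, b, c }, { a, b, d }, Ω } (that is, 𝒞 plus ∅ and Ω).
Pass 1: +4 →
  { c, e }  = Ω∖{ a, b, d }
  { d, e }  = Ω∖{ a, b, c }
  { a, d, e }  = Ω∖{ b, c }
  { a, b, c, d }  = { a, b, c } ∪ { a, b, d }
Pass 2 (7 new):
  { e }  = Ω∖{ a, b, c, d }
  { b, c, e }  = { b, c } ∪ { c, e }
  { c, d, e }  = { d, e } ∪ { c, e }
  { a, b, c, e }  = { a, b, c } ∪ { c, e }
  { a, b, d, e }  = { a, d, e } ∪ { a, b, d }
  { a, c, d, e }  = { a, d, e } ∪ { c, e }
  { b, c, d, e }  = { d, e } ∪ { b, c }
Pass 3 (6 new):
  { a }  = Ω∖{ b, c, d, e }
  { b }  = Ω∖{ a, c, d, e }
  { c }  = Ω∖{ a, b, d, e }
  { d }  = Ω∖{ a, b, c, e }
  { a, b }  = Ω∖{ c, d, e }
  { a, d }  = Ω∖{ b, c, e }
Pass 4. New:
  { a, c }  = { c } ∪ { a }
  { a, e }  = { e } ∪ { a }
  { b, d }  = { b } ∪ { d }
  { b, e }  = { b } ∪ { e }
  { c, d }  = { c } ∪ { d }
  { a, b, e }  = { a, b } ∪ { e }
  { a, c, d }  = { c } ∪ { a, d }
  { a, c, e }  = { c, e } ∪ { a }
  { b, c, d }  = { b, c } ∪ { d }
  { b, d, e }  = { b } ∪ { d, e }
Pass 5: no new sets; the family is a σ-algebra.

Hence σ(𝒞) has 32 members: { ∅, { a }, { b }, { c }, { d }, { e }, { a, b }, { a, c }, { a, d }, { a, e }, { b, c }, { b, d }, { b, e }, { c, d }, { c, e }, { d, e }, { a, b, c }, { a, b, d }, { a, b, e }, { a, c, d }, { a, c, e }, { a, d, e }, { b, c, d }, { b, c, e }, { b, d, e }, { c, d, e }, { a, b, c, d }, { a, b, c, e }, { a, b, d, e }, { a, c, d, e }, { b, c, d, e }, Ω }.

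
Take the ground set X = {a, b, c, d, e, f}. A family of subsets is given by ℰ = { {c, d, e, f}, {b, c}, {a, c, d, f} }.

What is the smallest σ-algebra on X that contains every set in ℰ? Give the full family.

σ(ℰ) = { {}, {a}, {b}, {c}, {e}, {a, b}, {a, c}, {a, e}, {b, c}, {b, e}, {c, e}, {d, f}, {a, b, c}, {a, b, e}, {a, c, e}, {a, d, f}, {b, c, e}, {b, d, f}, {c, d, f}, {d, e, f}, {a, b, c, e}, {a, b, d, f}, {a, c, d, f}, {a, d, e, f}, {b, c, d, f}, {b, d, e, f}, {c, d, e, f}, {a, b, c, d, f}, {a, b, d, e, f}, {a, c, d, e, f}, {b, c, d, e, f}, X }

Working:
Begin from { {}, {b, c}, {a, c, d, f}, {c, d, e, f}, X } (that is, ℰ plus ∅ and X).
Step 1: 6 new —
  {a, b}  = ᶜ of {c, d, e, f}
  {b, e}  = ᶜ of {a, c, d, f}
  {a, d, e, f}  = ᶜ of {b, c}
  {a, b, c, d, f}  = {b, c} ∪ {a, c, d, f}
  {a, c, d, e, f}  = {a, c, d, f} ∪ {c, d, e, f}
  {b, c, d, e, f}  = {b, c} ∪ {c, d, e, f}
  [11 total]
Step 2 (7 new):
  {a}  = ᶜ of {b, c, d, e, f}
  {b}  = ᶜ of {a, c, d, e, f}
  {e}  = ᶜ of {a, b, c, d, f}
  {a, b, c}  = {a, b} ∪ {b, c}
  {a, b, e}  = {b, e} ∪ {a, b}
  {b, c, e}  = {b, e} ∪ {b, c}
  {a, b, d, e, f}  = {b, e} ∪ {a, d, e, f}
  [18 total]
Step 3 adds 6:
  {c}  = ᶜ of {a, b, d, e, f}
  {a, e}  = {e} ∪ {a}
  {a, d, f}  = ᶜ of {b, c, e}
  {c, d, f}  = ᶜ of {a, b, e}
  {d, e, f}  = ᶜ of {a, b, c}
  {a, b, c, e}  = {b, e} ∪ {a, b, c}
  [24 total]
Step 4: +7 →
  {a, c}  = {c} ∪ {a}
  {c, e}  = {e} ∪ {c}
  {d, f}  = ᶜ of {a, b, c, e}
  {a, c, e}  = {c} ∪ {a, e}
  {a, b, d, f}  = {a, b} ∪ {a, d, f}
  {b, c, d, f}  = ᶜ of {a, e}
  {b, d, e, f}  = {b, e} ∪ {d, e, f}
  [31 total]
Step 5 (1 new):
  {b, d, f}  = ᶜ of {a, c, e}
  [32 total]
After Step 6 the family is unchanged; done.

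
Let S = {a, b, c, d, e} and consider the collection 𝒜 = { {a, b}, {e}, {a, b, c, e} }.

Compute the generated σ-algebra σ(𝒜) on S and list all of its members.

Answer: σ(𝒜) = { {}, {c}, {d}, {e}, {a, b}, {c, d}, {c, e}, {d, e}, {a, b, c}, {a, b, d}, {a, b, e}, {c, d, e}, {a, b, c, d}, {a, b, c, e}, {a, b, d, e}, S }

Derivation:
Start: 𝒜 ∪ {∅, S} = { {}, {e}, {a, b}, {a, b, c, e}, S }.
Step 1 (4 new):
  {d}  = {a, b, c, e}ᶜ
  {a, b, e}  = {a, b} ∪ {e}
  {c, d, e}  = {a, b}ᶜ
  {a, b, c, d}  = {e}ᶜ
  |family| = 9
Step 2 (4 new):
  {c, d}  = {a, b, e}ᶜ
  {d, e}  = {e} ∪ {d}
  {a, b, d}  = {a, b} ∪ {d}
  {a, b, d, e}  = {a, b, e} ∪ {d}
  |family| = 13
Step 3 adds 3:
  {c}  = {a, b, d, e}ᶜ
  {c, e}  = {a, b, d}ᶜ
  {a, b, c}  = {d, e}ᶜ
  |family| = 16
Step 4: closed — nothing new.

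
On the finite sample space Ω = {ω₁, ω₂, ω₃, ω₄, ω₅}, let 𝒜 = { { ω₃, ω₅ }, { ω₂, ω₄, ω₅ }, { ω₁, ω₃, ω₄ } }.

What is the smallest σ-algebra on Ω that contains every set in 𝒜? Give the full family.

σ(𝒜) (32 sets): { {}, { ω₁ }, { ω₂ }, { ω₃ }, { ω₄ }, { ω₅ }, { ω₁, ω₂ }, { ω₁, ω₃ }, { ω₁, ω₄ }, { ω₁, ω₅ }, { ω₂, ω₃ }, { ω₂, ω₄ }, { ω₂, ω₅ }, { ω₃, ω₄ }, { ω₃, ω₅ }, { ω₄, ω₅ }, { ω₁, ω₂, ω₃ }, { ω₁, ω₂, ω₄ }, { ω₁, ω₂, ω₅ }, { ω₁, ω₃, ω₄ }, { ω₁, ω₃, ω₅ }, { ω₁, ω₄, ω₅ }, { ω₂, ω₃, ω₄ }, { ω₂, ω₃, ω₅ }, { ω₂, ω₄, ω₅ }, { ω₃, ω₄, ω₅ }, { ω₁, ω₂, ω₃, ω₄ }, { ω₁, ω₂, ω₃, ω₅ }, { ω₁, ω₂, ω₄, ω₅ }, { ω₁, ω₃, ω₄, ω₅ }, { ω₂, ω₃, ω₄, ω₅ }, Ω }

Trace:
Begin from { {}, { ω₃, ω₅ }, { ω₁, ω₃, ω₄ }, { ω₂, ω₄, ω₅ }, Ω } (that is, 𝒜 plus ∅ and Ω).
Round 1 adds 5:
  { ω₁, ω₃ }  = { ω₂, ω₄, ω₅ }ᶜ
  { ω₂, ω₅ }  = { ω₁, ω₃, ω₄ }ᶜ
  { ω₁, ω₂, ω₄ }  = { ω₃, ω₅ }ᶜ
  { ω₁, ω₃, ω₄, ω₅ }  = { ω₁, ω₃, ω₄ } ∪ { ω₃, ω₅ }
  { ω₂, ω₃, ω₄, ω₅ }  = { ω₃, ω₅ } ∪ { ω₂, ω₄, ω₅ }
  (now 10)
Round 2 adds 7:
  { ω₁ }  = { ω₂, ω₃, ω₄, ω₅ }ᶜ
  { ω₂ }  = { ω₁, ω₃, ω₄, ω₅ }ᶜ
  { ω₁, ω₃, ω₅ }  = { ω₁, ω₃ } ∪ { ω₃, ω₅ }
  { ω₂, ω₃, ω₅ }  = { ω₂, ω₅ } ∪ { ω₃, ω₅ }
  { ω₁, ω₂, ω₃, ω₄ }  = { ω₁, ω₂, ω₄ } ∪ { ω₁, ω₃, ω₄ }
  { ω₁, ω₂, ω₃, ω₅ }  = { ω₂, ω₅ } ∪ { ω₁, ω₃ }
  { ω₁, ω₂, ω₄, ω₅ }  = { ω₂, ω₅ } ∪ { ω₁, ω₂, ω₄ }
  (now 17)
Round 3. New:
  { ω₃ }  = { ω₁, ω₂, ω₄, ω₅ }ᶜ
  { ω₄ }  = { ω₁, ω₂, ω₃, ω₅ }ᶜ
  { ω₅ }  = { ω₁, ω₂, ω₃, ω₄ }ᶜ
  { ω₁, ω₂ }  = { ω₂ } ∪ { ω₁ }
  { ω₁, ω₄ }  = { ω₂, ω₃, ω₅ }ᶜ
  { ω₂, ω₄ }  = { ω₁, ω₃, ω₅ }ᶜ
  { ω₁, ω₂, ω₃ }  = { ω₁, ω₃ } ∪ { ω₂ }
  { ω₁, ω₂, ω₅ }  = { ω₂, ω₅ } ∪ { ω₁ }
  (now 25)
Round 4: 7 new —
  { ω₁, ω₅ }  = { ω₅ } ∪ { ω₁ }
  { ω₂, ω₃ }  = { ω₂ } ∪ { ω₃ }
  { ω₃, ω₄ }  = { ω₁, ω₂, ω₅ }ᶜ
  { ω₄, ω₅ }  = { ω₁, ω₂, ω₃ }ᶜ
  { ω₁, ω₄, ω₅ }  = { ω₅ } ∪ { ω₁, ω₄ }
  { ω₂, ω₃, ω₄ }  = { ω₃ } ∪ { ω₂, ω₄ }
  { ω₃, ω₄, ω₅ }  = { ω₁, ω₂ }ᶜ
  (now 32)
Round 5: closed — nothing new.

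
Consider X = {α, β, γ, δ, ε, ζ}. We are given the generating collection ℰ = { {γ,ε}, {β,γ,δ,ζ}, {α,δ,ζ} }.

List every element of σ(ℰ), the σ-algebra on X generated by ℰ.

Take S₀ = ℰ ∪ {∅, X} = { {}, {γ,ε}, {α,δ,ζ}, {β,γ,δ,ζ}, X }.
Pass 1 adds 6:
  {α,ε}  = ᶜ of {β,γ,δ,ζ}
  {β,γ,ε}  = ᶜ of {α,δ,ζ}
  {α,β,δ,ζ}  = ᶜ of {γ,ε}
  {α,β,γ,δ,ζ}  = {β,γ,δ,ζ} ∪ {α,δ,ζ}
  {α,γ,δ,ε,ζ}  = {γ,ε} ∪ {α,δ,ζ}
  {β,γ,δ,ε,ζ}  = {β,γ,δ,ζ} ∪ {γ,ε}
  (now 11)
Pass 2. New:
  {α}  = ᶜ of {β,γ,δ,ε,ζ}
  {β}  = ᶜ of {α,γ,δ,ε,ζ}
  {ε}  = ᶜ of {α,β,γ,δ,ζ}
  {α,γ,ε}  = {α,ε} ∪ {γ,ε}
  {α,β,γ,ε}  = {β,γ,ε} ∪ {α,ε}
  {α,δ,ε,ζ}  = {α,δ,ζ} ∪ {α,ε}
  {α,β,δ,ε,ζ}  = {α,β,δ,ζ} ∪ {α,ε}
  (now 18)
Pass 3. New:
  {γ}  = ᶜ of {α,β,δ,ε,ζ}
  {α,β}  = {β} ∪ {α}
  {β,γ}  = ᶜ of {α,δ,ε,ζ}
  {β,ε}  = {β} ∪ {ε}
  {δ,ζ}  = ᶜ of {α,β,γ,ε}
  {α,β,ε}  = {α,ε} ∪ {β}
  {β,δ,ζ}  = ᶜ of {α,γ,ε}
  (now 25)
Pass 4: +7 →
  {α,γ}  = {γ} ∪ {α}
  {α,β,γ}  = {α,β} ∪ {γ}
  {γ,δ,ζ}  = ᶜ of {α,β,ε}
  {δ,ε,ζ}  = {ε} ∪ {δ,ζ}
  {α,γ,δ,ζ}  = ᶜ of {β,ε}
  {β,δ,ε,ζ}  = {β,δ,ζ} ∪ {β,ε}
  {γ,δ,ε,ζ}  = ᶜ of {α,β}
  (now 32)
Pass 5: closed — nothing new.

|σ(ℰ)| = 32.  σ(ℰ) = { {}, {α}, {β}, {γ}, {ε}, {α,β}, {α,γ}, {α,ε}, {β,γ}, {β,ε}, {γ,ε}, {δ,ζ}, {α,β,γ}, {α,β,ε}, {α,γ,ε}, {α,δ,ζ}, {β,γ,ε}, {β,δ,ζ}, {γ,δ,ζ}, {δ,ε,ζ}, {α,β,γ,ε}, {α,β,δ,ζ}, {α,γ,δ,ζ}, {α,δ,ε,ζ}, {β,γ,δ,ζ}, {β,δ,ε,ζ}, {γ,δ,ε,ζ}, {α,β,γ,δ,ζ}, {α,β,δ,ε,ζ}, {α,γ,δ,ε,ζ}, {β,γ,δ,ε,ζ}, X }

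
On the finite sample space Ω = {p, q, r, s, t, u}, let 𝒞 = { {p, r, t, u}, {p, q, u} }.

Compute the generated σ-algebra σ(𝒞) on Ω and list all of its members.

Initial family (4 sets): { {}, {p, q, u}, {p, r, t, u}, Ω }.
Round 1: 3 new —
  {q, s}  = complement {p, r, t, u}
  {r, s, t}  = complement {p, q, u}
  {p, q, r, t, u}  = {p, q, u} ∪ {p, r, t, u}
  [7 total]
Round 2: 4 new —
  {s}  = complement {p, q, r, t, u}
  {p, q, s, u}  = {p, q, u} ∪ {q, s}
  {q, r, s, t}  = {r, s, t} ∪ {q, s}
  {p, r, s, t, u}  = {p, r, t, u} ∪ {r, s, t}
  [11 total]
Round 3: 3 new —
  {q}  = complement {p, r, s, t, u}
  {p, u}  = complement {q, r, s, t}
  {r, t}  = complement {p, q, s, u}
  [14 total]
Round 4: +2 →
  {p, s, u}  = {p, u} ∪ {s}
  {q, r, t}  = {r, t} ∪ {q}
  [16 total]
Round 5: no new sets; the family is a σ-algebra.

Therefore σ(𝒞) = { {}, {q}, {s}, {p, u}, {q, s}, {r, t}, {p, q, u}, {p, s, u}, {q, r, t}, {r, s, t}, {p, q, s, u}, {p, r, t, u}, {q, r, s, t}, {p, q, r, t, u}, {p, r, s, t, u}, Ω } (|σ(𝒞)| = 16).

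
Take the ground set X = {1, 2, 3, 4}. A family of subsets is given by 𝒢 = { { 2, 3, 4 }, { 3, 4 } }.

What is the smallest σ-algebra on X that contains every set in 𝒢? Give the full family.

Answer: σ(𝒢) = { {  }, { 1 }, { 2 }, { 1, 2 }, { 3, 4 }, { 1, 3, 4 }, { 2, 3, 4 }, X }

Trace:
Begin from { {  }, { 3, 4 }, { 2, 3, 4 }, X } (that is, 𝒢 plus ∅ and X).
Pass 1. New:
  { 1 }  = X∖{ 2, 3, 4 }
  { 1, 2 }  = X∖{ 3, 4 }
  [6 total]
Pass 2 (1 new):
  { 1, 3, 4 }  = { 3, 4 } ∪ { 1 }
  [7 total]
Pass 3 adds 1:
  { 2 }  = X∖{ 1, 3, 4 }
  [8 total]
Pass 4: closed — nothing new.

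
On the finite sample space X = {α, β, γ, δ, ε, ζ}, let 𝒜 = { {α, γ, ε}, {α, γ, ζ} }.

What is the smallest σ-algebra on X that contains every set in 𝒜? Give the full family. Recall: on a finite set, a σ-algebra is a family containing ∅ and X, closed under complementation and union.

Take S₀ = 𝒜 ∪ {∅, X} = { {}, {α, γ, ε}, {α, γ, ζ}, X }.
Round 1: 3 new —
  {β, δ, ε}  = ᶜ of {α, γ, ζ}
  {β, δ, ζ}  = ᶜ of {α, γ, ε}
  {α, γ, ε, ζ}  = {α, γ, ε} ∪ {α, γ, ζ}
  (now 7)
Round 2 adds 4:
  {β, δ}  = ᶜ of {α, γ, ε, ζ}
  {β, δ, ε, ζ}  = {β, δ, ζ} ∪ {β, δ, ε}
  {α, β, γ, δ, ε}  = {α, γ, ε} ∪ {β, δ, ε}
  {α, β, γ, δ, ζ}  = {β, δ, ζ} ∪ {α, γ, ζ}
  (now 11)
Round 3 (3 new):
  {ε}  = ᶜ of {α, β, γ, δ, ζ}
  {ζ}  = ᶜ of {α, β, γ, δ, ε}
  {α, γ}  = ᶜ of {β, δ, ε, ζ}
  (now 14)
Round 4: 2 new —
  {ε, ζ}  = {ε} ∪ {ζ}
  {α, β, γ, δ}  = {α, γ} ∪ {β, δ}
  (now 16)
Round 5: stable.

Therefore σ(𝒜) = { {}, {ε}, {ζ}, {α, γ}, {β, δ}, {ε, ζ}, {α, γ, ε}, {α, γ, ζ}, {β, δ, ε}, {β, δ, ζ}, {α, β, γ, δ}, {α, γ, ε, ζ}, {β, δ, ε, ζ}, {α, β, γ, δ, ε}, {α, β, γ, δ, ζ}, X } (|σ(𝒜)| = 16).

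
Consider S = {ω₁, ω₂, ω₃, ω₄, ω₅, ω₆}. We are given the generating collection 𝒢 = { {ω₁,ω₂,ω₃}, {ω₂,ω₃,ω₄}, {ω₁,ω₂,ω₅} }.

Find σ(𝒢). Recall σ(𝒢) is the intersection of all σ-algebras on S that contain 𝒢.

Begin from { {}, {ω₁,ω₂,ω₃}, {ω₁,ω₂,ω₅}, {ω₂,ω₃,ω₄}, S } (that is, 𝒢 plus ∅ and S).
Step 1 adds 6:
  {ω₁,ω₅,ω₆}  = {ω₂,ω₃,ω₄}ᶜ
  {ω₃,ω₄,ω₆}  = {ω₁,ω₂,ω₅}ᶜ
  {ω₄,ω₅,ω₆}  = {ω₁,ω₂,ω₃}ᶜ
  {ω₁,ω₂,ω₃,ω₄}  = {ω₂,ω₃,ω₄} ∪ {ω₁,ω₂,ω₃}
  {ω₁,ω₂,ω₃,ω₅}  = {ω₁,ω₂,ω₅} ∪ {ω₁,ω₂,ω₃}
  {ω₁,ω₂,ω₃,ω₄,ω₅}  = {ω₁,ω₂,ω₅} ∪ {ω₂,ω₃,ω₄}
  |family| = 11
Step 2. New:
  {ω₆}  = {ω₁,ω₂,ω₃,ω₄,ω₅}ᶜ
  {ω₄,ω₆}  = {ω₁,ω₂,ω₃,ω₅}ᶜ
  {ω₅,ω₆}  = {ω₁,ω₂,ω₃,ω₄}ᶜ
  {ω₁,ω₂,ω₅,ω₆}  = {ω₁,ω₂,ω₅} ∪ {ω₁,ω₅,ω₆}
  {ω₁,ω₄,ω₅,ω₆}  = {ω₁,ω₅,ω₆} ∪ {ω₄,ω₅,ω₆}
  {ω₂,ω₃,ω₄,ω₆}  = {ω₂,ω₃,ω₄} ∪ {ω₃,ω₄,ω₆}
  {ω₃,ω₄,ω₅,ω₆}  = {ω₃,ω₄,ω₆} ∪ {ω₄,ω₅,ω₆}
  {ω₁,ω₂,ω₃,ω₄,ω₆}  = {ω₁,ω₂,ω₃} ∪ {ω₃,ω₄,ω₆}
  {ω₁,ω₂,ω₃,ω₅,ω₆}  = {ω₁,ω₂,ω₃} ∪ {ω₁,ω₅,ω₆}
  {ω₁,ω₂,ω₄,ω₅,ω₆}  = {ω₁,ω₂,ω₅} ∪ {ω₄,ω₅,ω₆}
  {ω₁,ω₃,ω₄,ω₅,ω₆}  = {ω₁,ω₅,ω₆} ∪ {ω₃,ω₄,ω₆}
  {ω₂,ω₃,ω₄,ω₅,ω₆}  = {ω₂,ω₃,ω₄} ∪ {ω₄,ω₅,ω₆}
  |family| = 23
Step 3. New:
  {ω₁}  = {ω₂,ω₃,ω₄,ω₅,ω₆}ᶜ
  {ω₂}  = {ω₁,ω₃,ω₄,ω₅,ω₆}ᶜ
  {ω₃}  = {ω₁,ω₂,ω₄,ω₅,ω₆}ᶜ
  {ω₄}  = {ω₁,ω₂,ω₃,ω₅,ω₆}ᶜ
  {ω₅}  = {ω₁,ω₂,ω₃,ω₄,ω₆}ᶜ
  {ω₁,ω₂}  = {ω₃,ω₄,ω₅,ω₆}ᶜ
  {ω₁,ω₅}  = {ω₂,ω₃,ω₄,ω₆}ᶜ
  {ω₂,ω₃}  = {ω₁,ω₄,ω₅,ω₆}ᶜ
  {ω₃,ω₄}  = {ω₁,ω₂,ω₅,ω₆}ᶜ
  {ω₁,ω₂,ω₃,ω₆}  = {ω₁,ω₂,ω₃} ∪ {ω₆}
  |family| = 33
Step 4 (29 new):
  {ω₁,ω₃}  = {ω₁} ∪ {ω₃}
  {ω₁,ω₄}  = {ω₁} ∪ {ω₄}
  {ω₁,ω₆}  = {ω₁} ∪ {ω₆}
  {ω₂,ω₄}  = {ω₂} ∪ {ω₄}
  {ω₂,ω₅}  = {ω₂} ∪ {ω₅}
  {ω₂,ω₆}  = {ω₂} ∪ {ω₆}
  {ω₃,ω₅}  = {ω₅} ∪ {ω₃}
  {ω₃,ω₆}  = {ω₆} ∪ {ω₃}
  {ω₄,ω₅}  = {ω₁,ω₂,ω₃,ω₆}ᶜ
  {ω₁,ω₂,ω₄}  = {ω₁,ω₂} ∪ {ω₄}
  {ω₁,ω₂,ω₆}  = {ω₁,ω₂} ∪ {ω₆}
  {ω₁,ω₃,ω₄}  = {ω₃,ω₄} ∪ {ω₁}
  {ω₁,ω₃,ω₅}  = {ω₃} ∪ {ω₁,ω₅}
  {ω₁,ω₄,ω₅}  = {ω₁,ω₅} ∪ {ω₄}
  {ω₁,ω₄,ω₆}  = {ω₁} ∪ {ω₄,ω₆}
  {ω₂,ω₃,ω₅}  = {ω₅} ∪ {ω₂,ω₃}
  {ω₂,ω₃,ω₆}  = {ω₆} ∪ {ω₂,ω₃}
  {ω₂,ω₄,ω₆}  = {ω₂} ∪ {ω₄,ω₆}
  {ω₂,ω₅,ω₆}  = {ω₅,ω₆} ∪ {ω₂}
  {ω₃,ω₄,ω₅}  = {ω₃,ω₄} ∪ {ω₅}
  {ω₃,ω₅,ω₆}  = {ω₅,ω₆} ∪ {ω₃}
  {ω₁,ω₂,ω₄,ω₅}  = {ω₁,ω₂,ω₅} ∪ {ω₄}
  {ω₁,ω₂,ω₄,ω₆}  = {ω₁,ω₂} ∪ {ω₄,ω₆}
  {ω₁,ω₃,ω₄,ω₅}  = {ω₃,ω₄} ∪ {ω₁,ω₅}
  {ω₁,ω₃,ω₄,ω₆}  = {ω₁} ∪ {ω₃,ω₄,ω₆}
  {ω₁,ω₃,ω₅,ω₆}  = {ω₃} ∪ {ω₁,ω₅,ω₆}
  {ω₂,ω₃,ω₄,ω₅}  = {ω₅} ∪ {ω₂,ω₃,ω₄}
  {ω₂,ω₃,ω₅,ω₆}  = {ω₅,ω₆} ∪ {ω₂,ω₃}
  {ω₂,ω₄,ω₅,ω₆}  = {ω₂} ∪ {ω₄,ω₅,ω₆}
  |family| = 62
Step 5: +2 →
  {ω₁,ω₃,ω₆}  = {ω₁,ω₆} ∪ {ω₁,ω₃}
  {ω₂,ω₄,ω₅}  = {ω₂,ω₅} ∪ {ω₄,ω₅}
  |family| = 64
After Step 6 the family is unchanged; done.

|σ(𝒢)| = 64.  σ(𝒢) = { {}, {ω₁}, {ω₂}, {ω₃}, {ω₄}, {ω₅}, {ω₆}, {ω₁,ω₂}, {ω₁,ω₃}, {ω₁,ω₄}, {ω₁,ω₅}, {ω₁,ω₆}, {ω₂,ω₃}, {ω₂,ω₄}, {ω₂,ω₅}, {ω₂,ω₆}, {ω₃,ω₄}, {ω₃,ω₅}, {ω₃,ω₆}, {ω₄,ω₅}, {ω₄,ω₆}, {ω₅,ω₆}, {ω₁,ω₂,ω₃}, {ω₁,ω₂,ω₄}, {ω₁,ω₂,ω₅}, {ω₁,ω₂,ω₆}, {ω₁,ω₃,ω₄}, {ω₁,ω₃,ω₅}, {ω₁,ω₃,ω₆}, {ω₁,ω₄,ω₅}, {ω₁,ω₄,ω₆}, {ω₁,ω₅,ω₆}, {ω₂,ω₃,ω₄}, {ω₂,ω₃,ω₅}, {ω₂,ω₃,ω₆}, {ω₂,ω₄,ω₅}, {ω₂,ω₄,ω₆}, {ω₂,ω₅,ω₆}, {ω₃,ω₄,ω₅}, {ω₃,ω₄,ω₆}, {ω₃,ω₅,ω₆}, {ω₄,ω₅,ω₆}, {ω₁,ω₂,ω₃,ω₄}, {ω₁,ω₂,ω₃,ω₅}, {ω₁,ω₂,ω₃,ω₆}, {ω₁,ω₂,ω₄,ω₅}, {ω₁,ω₂,ω₄,ω₆}, {ω₁,ω₂,ω₅,ω₆}, {ω₁,ω₃,ω₄,ω₅}, {ω₁,ω₃,ω₄,ω₆}, {ω₁,ω₃,ω₅,ω₆}, {ω₁,ω₄,ω₅,ω₆}, {ω₂,ω₃,ω₄,ω₅}, {ω₂,ω₃,ω₄,ω₆}, {ω₂,ω₃,ω₅,ω₆}, {ω₂,ω₄,ω₅,ω₆}, {ω₃,ω₄,ω₅,ω₆}, {ω₁,ω₂,ω₃,ω₄,ω₅}, {ω₁,ω₂,ω₃,ω₄,ω₆}, {ω₁,ω₂,ω₃,ω₅,ω₆}, {ω₁,ω₂,ω₄,ω₅,ω₆}, {ω₁,ω₃,ω₄,ω₅,ω₆}, {ω₂,ω₃,ω₄,ω₅,ω₆}, S }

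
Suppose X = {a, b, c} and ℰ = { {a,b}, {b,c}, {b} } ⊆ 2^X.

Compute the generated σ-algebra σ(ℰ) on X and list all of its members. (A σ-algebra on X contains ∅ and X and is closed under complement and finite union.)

Initial family (5 sets): { {}, {b}, {a,b}, {b,c}, X }.
Round 1 (3 new):
  {a}  = ᶜ of {b,c}
  {c}  = ᶜ of {a,b}
  {a,c}  = ᶜ of {b}
  (now 8)
Round 2: stable.

Therefore σ(ℰ) = { {}, {a}, {b}, {c}, {a,b}, {a,c}, {b,c}, X } (|σ(ℰ)| = 8).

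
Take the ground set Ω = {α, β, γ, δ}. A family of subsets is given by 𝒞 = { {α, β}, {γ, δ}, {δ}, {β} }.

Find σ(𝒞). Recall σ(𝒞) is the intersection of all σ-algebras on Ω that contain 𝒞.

σ(𝒞) (16 sets): { {}, {α}, {β}, {γ}, {δ}, {α, β}, {α, γ}, {α, δ}, {β, γ}, {β, δ}, {γ, δ}, {α, β, γ}, {α, β, δ}, {α, γ, δ}, {β, γ, δ}, Ω }

Check:
Begin from { {}, {β}, {δ}, {α, β}, {γ, δ}, Ω } (that is, 𝒞 plus ∅ and Ω).
Round 1: 5 new —
  {β, δ}  = {δ} ∪ {β}
  {α, β, γ}  = Ω∖{δ}
  {α, β, δ}  = {α, β} ∪ {δ}
  {α, γ, δ}  = Ω∖{β}
  {β, γ, δ}  = {γ, δ} ∪ {β}
  (now 11)
Round 2: 3 new —
  {α}  = Ω∖{β, γ, δ}
  {γ}  = Ω∖{α, β, δ}
  {α, γ}  = Ω∖{β, δ}
  (now 14)
Round 3: 2 new —
  {α, δ}  = {δ} ∪ {α}
  {β, γ}  = {γ} ∪ {β}
  (now 16)
After Round 4 the family is unchanged; done.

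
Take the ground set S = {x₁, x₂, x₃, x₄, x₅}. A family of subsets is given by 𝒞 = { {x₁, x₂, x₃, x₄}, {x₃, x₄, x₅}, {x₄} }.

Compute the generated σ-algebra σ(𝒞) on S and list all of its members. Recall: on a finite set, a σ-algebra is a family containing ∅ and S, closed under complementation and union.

|σ(𝒞)| = 16.  σ(𝒞) = { {}, {x₃}, {x₄}, {x₅}, {x₁, x₂}, {x₃, x₄}, {x₃, x₅}, {x₄, x₅}, {x₁, x₂, x₃}, {x₁, x₂, x₄}, {x₁, x₂, x₅}, {x₃, x₄, x₅}, {x₁, x₂, x₃, x₄}, {x₁, x₂, x₃, x₅}, {x₁, x₂, x₄, x₅}, S }

Derivation:
Take S₀ = 𝒞 ∪ {∅, S} = { {}, {x₄}, {x₃, x₄, x₅}, {x₁, x₂, x₃, x₄}, S }.
Pass 1: 3 new —
  {x₅}  = ᶜ of {x₁, x₂, x₃, x₄}
  {x₁, x₂}  = ᶜ of {x₃, x₄, x₅}
  {x₁, x₂, x₃, x₅}  = ᶜ of {x₄}
  (now 8)
Pass 2: 3 new —
  {x₄, x₅}  = {x₄} ∪ {x₅}
  {x₁, x₂, x₄}  = {x₄} ∪ {x₁, x₂}
  {x₁, x₂, x₅}  = {x₁, x₂} ∪ {x₅}
  (now 11)
Pass 3: 4 new —
  {x₃, x₄}  = ᶜ of {x₁, x₂, x₅}
  {x₃, x₅}  = ᶜ of {x₁, x₂, x₄}
  {x₁, x₂, x₃}  = ᶜ of {x₄, x₅}
  {x₁, x₂, x₄, x₅}  = {x₄, x₅} ∪ {x₁, x₂, x₅}
  (now 15)
Pass 4: +1 →
  {x₃}  = ᶜ of {x₁, x₂, x₄, x₅}
  (now 16)
Pass 5: already closed under ᶜ and ∪.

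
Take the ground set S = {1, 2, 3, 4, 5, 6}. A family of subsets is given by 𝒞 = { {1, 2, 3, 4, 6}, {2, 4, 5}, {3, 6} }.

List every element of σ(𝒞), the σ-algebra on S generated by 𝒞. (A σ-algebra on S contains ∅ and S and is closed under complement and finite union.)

Answer: σ(𝒞) = { ∅, {1}, {5}, {1, 5}, {2, 4}, {3, 6}, {1, 2, 4}, {1, 3, 6}, {2, 4, 5}, {3, 5, 6}, {1, 2, 4, 5}, {1, 3, 5, 6}, {2, 3, 4, 6}, {1, 2, 3, 4, 6}, {2, 3, 4, 5, 6}, S }

Check:
Start: 𝒞 ∪ {∅, S} = { ∅, {3, 6}, {2, 4, 5}, {1, 2, 3, 4, 6}, S }.
Round 1: +4 →
  {5}  = ᶜ of {1, 2, 3, 4, 6}
  {1, 3, 6}  = ᶜ of {2, 4, 5}
  {1, 2, 4, 5}  = ᶜ of {3, 6}
  {2, 3, 4, 5, 6}  = {3, 6} ∪ {2, 4, 5}
Round 2. New:
  {1}  = ᶜ of {2, 3, 4, 5, 6}
  {3, 5, 6}  = {5} ∪ {3, 6}
  {1, 3, 5, 6}  = {1, 3, 6} ∪ {5}
Round 3 adds 3:
  {1, 5}  = {5} ∪ {1}
  {2, 4}  = ᶜ of {1, 3, 5, 6}
  {1, 2, 4}  = ᶜ of {3, 5, 6}
Round 4: +1 →
  {2, 3, 4, 6}  = ᶜ of {1, 5}
Round 5 adds nothing — fixpoint reached.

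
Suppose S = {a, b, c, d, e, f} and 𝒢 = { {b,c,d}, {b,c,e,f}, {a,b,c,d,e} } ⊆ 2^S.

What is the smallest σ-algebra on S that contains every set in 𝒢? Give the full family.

Start: 𝒢 ∪ {∅, S} = { {}, {b,c,d}, {b,c,e,f}, {a,b,c,d,e}, S }.
Round 1 adds 4:
  {f}  = ᶜ of {a,b,c,d,e}
  {a,d}  = ᶜ of {b,c,e,f}
  {a,e,f}  = ᶜ of {b,c,d}
  {b,c,d,e,f}  = {b,c,d} ∪ {b,c,e,f}
  — 9 sets.
Round 2: 6 new —
  {a}  = ᶜ of {b,c,d,e,f}
  {a,d,f}  = {f} ∪ {a,d}
  {a,b,c,d}  = {b,c,d} ∪ {a,d}
  {a,d,e,f}  = {a,d} ∪ {a,e,f}
  {b,c,d,f}  = {b,c,d} ∪ {f}
  {a,b,c,e,f}  = {a,e,f} ∪ {b,c,e,f}
  — 15 sets.
Round 3. New:
  {d}  = ᶜ of {a,b,c,e,f}
  {a,e}  = ᶜ of {b,c,d,f}
  {a,f}  = {a} ∪ {f}
  {b,c}  = ᶜ of {a,d,e,f}
  {e,f}  = ᶜ of {a,b,c,d}
  {b,c,e}  = ᶜ of {a,d,f}
  {a,b,c,d,f}  = {a,d} ∪ {b,c,d,f}
  — 22 sets.
Round 4: 9 new —
  {e}  = ᶜ of {a,b,c,d,f}
  {d,f}  = {f} ∪ {d}
  {a,b,c}  = {b,c} ∪ {a}
  {a,d,e}  = {a,d} ∪ {a,e}
  {b,c,f}  = {f} ∪ {b,c}
  {d,e,f}  = {e,f} ∪ {d}
  {a,b,c,e}  = {a,e} ∪ {b,c,e}
  {a,b,c,f}  = {a,f} ∪ {b,c}
  {b,c,d,e}  = ᶜ of {a,f}
  — 31 sets.
Round 5 (1 new):
  {d,e}  = ᶜ of {a,b,c,f}
  — 32 sets.
After Round 6 the family is unchanged; done.

Hence σ(𝒢) has 32 members: { {}, {a}, {d}, {e}, {f}, {a,d}, {a,e}, {a,f}, {b,c}, {d,e}, {d,f}, {e,f}, {a,b,c}, {a,d,e}, {a,d,f}, {a,e,f}, {b,c,d}, {b,c,e}, {b,c,f}, {d,e,f}, {a,b,c,d}, {a,b,c,e}, {a,b,c,f}, {a,d,e,f}, {b,c,d,e}, {b,c,d,f}, {b,c,e,f}, {a,b,c,d,e}, {a,b,c,d,f}, {a,b,c,e,f}, {b,c,d,e,f}, S }.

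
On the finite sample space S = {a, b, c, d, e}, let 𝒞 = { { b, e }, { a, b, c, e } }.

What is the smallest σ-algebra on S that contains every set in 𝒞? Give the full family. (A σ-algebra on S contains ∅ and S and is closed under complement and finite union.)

Answer: σ(𝒞) = { ∅, { d }, { a, c }, { b, e }, { a, c, d }, { b, d, e }, { a, b, c, e }, S }

Check:
Initial family (4 sets): { ∅, { b, e }, { a, b, c, e }, S }.
Step 1 adds 2:
  { d }  = S∖{ a, b, c, e }
  { a, c, d }  = S∖{ b, e }
  (now 6)
Step 2: +1 →
  { b, d, e }  = { b, e } ∪ { d }
  (now 7)
Step 3 (1 new):
  { a, c }  = S∖{ b, d, e }
  (now 8)
Step 4: no new sets; the family is a σ-algebra.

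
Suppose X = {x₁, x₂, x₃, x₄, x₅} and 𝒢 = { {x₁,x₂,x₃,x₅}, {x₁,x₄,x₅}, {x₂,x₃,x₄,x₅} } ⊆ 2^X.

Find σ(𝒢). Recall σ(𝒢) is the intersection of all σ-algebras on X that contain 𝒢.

Answer: σ(𝒢) = { {}, {x₁}, {x₄}, {x₅}, {x₁,x₄}, {x₁,x₅}, {x₂,x₃}, {x₄,x₅}, {x₁,x₂,x₃}, {x₁,x₄,x₅}, {x₂,x₃,x₄}, {x₂,x₃,x₅}, {x₁,x₂,x₃,x₄}, {x₁,x₂,x₃,x₅}, {x₂,x₃,x₄,x₅}, X }

Check:
Begin from { {}, {x₁,x₄,x₅}, {x₁,x₂,x₃,x₅}, {x₂,x₃,x₄,x₅}, X } (that is, 𝒢 plus ∅ and X).
Step 1. New:
  {x₁}  = ᶜ of {x₂,x₃,x₄,x₅}
  {x₄}  = ᶜ of {x₁,x₂,x₃,x₅}
  {x₂,x₃}  = ᶜ of {x₁,x₄,x₅}
  (now 8)
Step 2 adds 3:
  {x₁,x₄}  = {x₄} ∪ {x₁}
  {x₁,x₂,x₃}  = {x₂,x₃} ∪ {x₁}
  {x₂,x₃,x₄}  = {x₄} ∪ {x₂,x₃}
  (now 11)
Step 3 adds 4:
  {x₁,x₅}  = ᶜ of {x₂,x₃,x₄}
  {x₄,x₅}  = ᶜ of {x₁,x₂,x₃}
  {x₂,x₃,x₅}  = ᶜ of {x₁,x₄}
  {x₁,x₂,x₃,x₄}  = {x₂,x₃} ∪ {x₁,x₄}
  (now 15)
Step 4 (1 new):
  {x₅}  = ᶜ of {x₁,x₂,x₃,x₄}
  (now 16)
After Step 5 the family is unchanged; done.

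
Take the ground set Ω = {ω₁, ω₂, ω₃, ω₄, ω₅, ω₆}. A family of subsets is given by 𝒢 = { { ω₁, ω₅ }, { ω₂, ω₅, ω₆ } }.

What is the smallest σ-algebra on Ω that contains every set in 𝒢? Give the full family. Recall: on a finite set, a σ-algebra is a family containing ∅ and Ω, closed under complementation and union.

σ(𝒢) = { {  }, { ω₁ }, { ω₅ }, { ω₁, ω₅ }, { ω₂, ω₆ }, { ω₃, ω₄ }, { ω₁, ω₂, ω₆ }, { ω₁, ω₃, ω₄ }, { ω₂, ω₅, ω₆ }, { ω₃, ω₄, ω₅ }, { ω₁, ω₂, ω₅, ω₆ }, { ω₁, ω₃, ω₄, ω₅ }, { ω₂, ω₃, ω₄, ω₆ }, { ω₁, ω₂, ω₃, ω₄, ω₆ }, { ω₂, ω₃, ω₄, ω₅, ω₆ }, Ω }

Check:
Initial family (4 sets): { {  }, { ω₁, ω₅ }, { ω₂, ω₅, ω₆ }, Ω }.
Step 1 adds 3:
  { ω₁, ω₃, ω₄ }  = complement { ω₂, ω₅, ω₆ }
  { ω₁, ω₂, ω₅, ω₆ }  = { ω₂, ω₅, ω₆ } ∪ { ω₁, ω₅ }
  { ω₂, ω₃, ω₄, ω₆ }  = complement { ω₁, ω₅ }
  |family| = 7
Step 2. New:
  { ω₃, ω₄ }  = complement { ω₁, ω₂, ω₅, ω₆ }
  { ω₁, ω₃, ω₄, ω₅ }  = { ω₁, ω₃, ω₄ } ∪ { ω₁, ω₅ }
  { ω₁, ω₂, ω₃, ω₄, ω₆ }  = { ω₁, ω₃, ω₄ } ∪ { ω₂, ω₃, ω₄, ω₆ }
  { ω₂, ω₃, ω₄, ω₅, ω₆ }  = { ω₂, ω₃, ω₄, ω₆ } ∪ { ω₂, ω₅, ω₆ }
  |family| = 11
Step 3 (3 new):
  { ω₁ }  = complement { ω₂, ω₃, ω₄, ω₅, ω₆ }
  { ω₅ }  = complement { ω₁, ω₂, ω₃, ω₄, ω₆ }
  { ω₂, ω₆ }  = complement { ω₁, ω₃, ω₄, ω₅ }
  |family| = 14
Step 4 adds 2:
  { ω₁, ω₂, ω₆ }  = { ω₂, ω₆ } ∪ { ω₁ }
  { ω₃, ω₄, ω₅ }  = { ω₃, ω₄ } ∪ { ω₅ }
  |family| = 16
Step 5: already closed under ᶜ and ∪.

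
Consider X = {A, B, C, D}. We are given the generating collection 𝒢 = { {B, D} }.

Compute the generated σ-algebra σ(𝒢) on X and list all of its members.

Answer: σ(𝒢) = { ∅, {A, C}, {B, D}, X }

Derivation:
Start: 𝒢 ∪ {∅, X} = { ∅, {B, D}, X }.
Step 1: +1 →
  {A, C}  = complement {B, D}
  (now 4)
Step 2: already closed under ᶜ and ∪.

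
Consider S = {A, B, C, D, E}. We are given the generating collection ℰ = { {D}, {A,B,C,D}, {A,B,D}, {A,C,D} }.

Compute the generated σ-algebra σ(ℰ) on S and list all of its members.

Initial family (6 sets): { {}, {D}, {A,B,D}, {A,C,D}, {A,B,C,D}, S }.
Pass 1. New:
  {E}  = complement {A,B,C,D}
  {B,E}  = complement {A,C,D}
  {C,E}  = complement {A,B,D}
  {A,B,C,E}  = complement {D}
  — 10 sets.
Pass 2 adds 6:
  {D,E}  = {E} ∪ {D}
  {B,C,E}  = {B,E} ∪ {C,E}
  {B,D,E}  = {B,E} ∪ {D}
  {C,D,E}  = {D} ∪ {C,E}
  {A,B,D,E}  = {B,E} ∪ {A,B,D}
  {A,C,D,E}  = {E} ∪ {A,C,D}
  — 16 sets.
Pass 3: +7 →
  {B}  = complement {A,C,D,E}
  {C}  = complement {A,B,D,E}
  {A,B}  = complement {C,D,E}
  {A,C}  = complement {B,D,E}
  {A,D}  = complement {B,C,E}
  {A,B,C}  = complement {D,E}
  {B,C,D,E}  = {D,E} ∪ {B,C,E}
  — 23 sets.
Pass 4 (7 new):
  {A}  = complement {B,C,D,E}
  {B,C}  = {B} ∪ {C}
  {B,D}  = {B} ∪ {D}
  {C,D}  = {C} ∪ {D}
  {A,B,E}  = {B,E} ∪ {A,B}
  {A,C,E}  = {E} ∪ {A,C}
  {A,D,E}  = {E} ∪ {A,D}
  — 30 sets.
Pass 5 adds 2:
  {A,E}  = {E} ∪ {A}
  {B,C,D}  = {C,D} ∪ {B}
  — 32 sets.
Pass 6: no new sets; the family is a σ-algebra.

σ(ℰ) = { {}, {A}, {B}, {C}, {D}, {E}, {A,B}, {A,C}, {A,D}, {A,E}, {B,C}, {B,D}, {B,E}, {C,D}, {C,E}, {D,E}, {A,B,C}, {A,B,D}, {A,B,E}, {A,C,D}, {A,C,E}, {A,D,E}, {B,C,D}, {B,C,E}, {B,D,E}, {C,D,E}, {A,B,C,D}, {A,B,C,E}, {A,B,D,E}, {A,C,D,E}, {B,C,D,E}, S }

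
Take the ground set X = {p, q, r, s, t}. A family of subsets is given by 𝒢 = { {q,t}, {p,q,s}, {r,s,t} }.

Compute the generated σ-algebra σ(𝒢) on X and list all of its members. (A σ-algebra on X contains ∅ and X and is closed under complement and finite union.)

Start: 𝒢 ∪ {∅, X} = { ∅, {q,t}, {p,q,s}, {r,s,t}, X }.
Pass 1: +5 →
  {p,q}  = complement {r,s,t}
  {r,t}  = complement {p,q,s}
  {p,r,s}  = complement {q,t}
  {p,q,s,t}  = {q,t} ∪ {p,q,s}
  {q,r,s,t}  = {q,t} ∪ {r,s,t}
  — 10 sets.
Pass 2: 7 new —
  {p}  = complement {q,r,s,t}
  {r}  = complement {p,q,s,t}
  {p,q,t}  = {q,t} ∪ {p,q}
  {q,r,t}  = {q,t} ∪ {r,t}
  {p,q,r,s}  = {p,q} ∪ {p,r,s}
  {p,q,r,t}  = {p,q} ∪ {r,t}
  {p,r,s,t}  = {r,s,t} ∪ {p,r,s}
  — 17 sets.
Pass 3. New:
  {q}  = complement {p,r,s,t}
  {s}  = complement {p,q,r,t}
  {t}  = complement {p,q,r,s}
  {p,r}  = {r} ∪ {p}
  {p,s}  = complement {q,r,t}
  {r,s}  = complement {p,q,t}
  {p,q,r}  = {r} ∪ {p,q}
  {p,r,t}  = {r,t} ∪ {p}
  — 25 sets.
Pass 4 adds 7:
  {p,t}  = {t} ∪ {p}
  {q,r}  = {q} ∪ {r}
  {q,s}  = complement {p,r,t}
  {s,t}  = complement {p,q,r}
  {p,s,t}  = {t} ∪ {p,s}
  {q,r,s}  = {r,s} ∪ {q}
  {q,s,t}  = complement {p,r}
  — 32 sets.
After Pass 5 the family is unchanged; done.

Therefore σ(𝒢) = { ∅, {p}, {q}, {r}, {s}, {t}, {p,q}, {p,r}, {p,s}, {p,t}, {q,r}, {q,s}, {q,t}, {r,s}, {r,t}, {s,t}, {p,q,r}, {p,q,s}, {p,q,t}, {p,r,s}, {p,r,t}, {p,s,t}, {q,r,s}, {q,r,t}, {q,s,t}, {r,s,t}, {p,q,r,s}, {p,q,r,t}, {p,q,s,t}, {p,r,s,t}, {q,r,s,t}, X } (|σ(𝒢)| = 32).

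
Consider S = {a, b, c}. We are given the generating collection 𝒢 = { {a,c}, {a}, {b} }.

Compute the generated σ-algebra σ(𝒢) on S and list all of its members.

σ(𝒢) (8 sets): { {}, {a}, {b}, {c}, {a,b}, {a,c}, {b,c}, S }

Working:
Seed the family with 𝒢 together with ∅ and S: { {}, {a}, {b}, {a,c}, S }.
Round 1 (2 new):
  {a,b}  = {b} ∪ {a}
  {b,c}  = S∖{a}
Round 2 adds 1:
  {c}  = S∖{a,b}
Round 3: already closed under ᶜ and ∪.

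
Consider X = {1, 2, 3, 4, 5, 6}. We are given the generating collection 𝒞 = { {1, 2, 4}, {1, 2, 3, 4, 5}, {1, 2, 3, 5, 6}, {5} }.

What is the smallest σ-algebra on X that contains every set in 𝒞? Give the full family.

σ(𝒞) = { ∅, {3}, {4}, {5}, {6}, {1, 2}, {3, 4}, {3, 5}, {3, 6}, {4, 5}, {4, 6}, {5, 6}, {1, 2, 3}, {1, 2, 4}, {1, 2, 5}, {1, 2, 6}, {3, 4, 5}, {3, 4, 6}, {3, 5, 6}, {4, 5, 6}, {1, 2, 3, 4}, {1, 2, 3, 5}, {1, 2, 3, 6}, {1, 2, 4, 5}, {1, 2, 4, 6}, {1, 2, 5, 6}, {3, 4, 5, 6}, {1, 2, 3, 4, 5}, {1, 2, 3, 4, 6}, {1, 2, 3, 5, 6}, {1, 2, 4, 5, 6}, X }

Trace:
Seed the family with 𝒞 together with ∅ and X: { ∅, {5}, {1, 2, 4}, {1, 2, 3, 4, 5}, {1, 2, 3, 5, 6}, X }.
Round 1: +5 →
  {4}  = ᶜ of {1, 2, 3, 5, 6}
  {6}  = ᶜ of {1, 2, 3, 4, 5}
  {3, 5, 6}  = ᶜ of {1, 2, 4}
  {1, 2, 4, 5}  = {1, 2, 4} ∪ {5}
  {1, 2, 3, 4, 6}  = ᶜ of {5}
  |family| = 11
Round 2 adds 7:
  {3, 6}  = ᶜ of {1, 2, 4, 5}
  {4, 5}  = {5} ∪ {4}
  {4, 6}  = {6} ∪ {4}
  {5, 6}  = {6} ∪ {5}
  {1, 2, 4, 6}  = {6} ∪ {1, 2, 4}
  {3, 4, 5, 6}  = {3, 5, 6} ∪ {4}
  {1, 2, 4, 5, 6}  = {1, 2, 4, 5} ∪ {6}
  |family| = 18
Round 3: 8 new —
  {3}  = ᶜ of {1, 2, 4, 5, 6}
  {1, 2}  = ᶜ of {3, 4, 5, 6}
  {3, 5}  = ᶜ of {1, 2, 4, 6}
  {3, 4, 6}  = {3, 6} ∪ {4}
  {4, 5, 6}  = {4, 5} ∪ {5, 6}
  {1, 2, 3, 4}  = ᶜ of {5, 6}
  {1, 2, 3, 5}  = ᶜ of {4, 6}
  {1, 2, 3, 6}  = ᶜ of {4, 5}
  |family| = 26
Round 4 adds 6:
  {3, 4}  = {3} ∪ {4}
  {1, 2, 3}  = ᶜ of {4, 5, 6}
  {1, 2, 5}  = ᶜ of {3, 4, 6}
  {1, 2, 6}  = {1, 2} ∪ {6}
  {3, 4, 5}  = {4, 5} ∪ {3}
  {1, 2, 5, 6}  = {5, 6} ∪ {1, 2}
  |family| = 32
Round 5: already closed under ᶜ and ∪.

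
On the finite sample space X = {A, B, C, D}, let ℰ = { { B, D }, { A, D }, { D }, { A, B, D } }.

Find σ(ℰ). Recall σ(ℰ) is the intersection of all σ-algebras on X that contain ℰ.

|σ(ℰ)| = 16.  σ(ℰ) = { ∅, { A }, { B }, { C }, { D }, { A, B }, { A, C }, { A, D }, { B, C }, { B, D }, { C, D }, { A, B, C }, { A, B, D }, { A, C, D }, { B, C, D }, X }

Trace:
Start: ℰ ∪ {∅, X} = { ∅, { D }, { A, D }, { B, D }, { A, B, D }, X }.
Round 1: 4 new —
  { C }  = complement { A, B, D }
  { A, C }  = complement { B, D }
  { B, C }  = complement { A, D }
  { A, B, C }  = complement { D }
  |family| = 10
Round 2 (3 new):
  { C, D }  = { C } ∪ { D }
  { A, C, D }  = { C } ∪ { A, D }
  { B, C, D }  = { C } ∪ { B, D }
  |family| = 13
Round 3 (3 new):
  { A }  = complement { B, C, D }
  { B }  = complement { A, C, D }
  { A, B }  = complement { C, D }
  |family| = 16
After Round 4 the family is unchanged; done.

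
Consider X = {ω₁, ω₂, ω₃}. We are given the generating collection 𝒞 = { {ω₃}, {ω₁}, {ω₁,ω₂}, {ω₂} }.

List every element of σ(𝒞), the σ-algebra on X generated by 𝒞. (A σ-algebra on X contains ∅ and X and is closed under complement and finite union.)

Begin from { {}, {ω₁}, {ω₂}, {ω₃}, {ω₁,ω₂}, X } (that is, 𝒞 plus ∅ and X).
Pass 1. New:
  {ω₁,ω₃}  = complement {ω₂}
  {ω₂,ω₃}  = complement {ω₁}
  |family| = 8
Pass 2 adds nothing — fixpoint reached.

σ(𝒞) = { {}, {ω₁}, {ω₂}, {ω₃}, {ω₁,ω₂}, {ω₁,ω₃}, {ω₂,ω₃}, X }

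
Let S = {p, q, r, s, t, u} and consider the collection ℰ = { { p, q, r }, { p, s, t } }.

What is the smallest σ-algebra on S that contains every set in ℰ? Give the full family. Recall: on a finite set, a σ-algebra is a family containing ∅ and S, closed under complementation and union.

Start: ℰ ∪ {∅, S} = { ∅, { p, q, r }, { p, s, t }, S }.
Iteration 1: +3 →
  { q, r, u }  = complement { p, s, t }
  { s, t, u }  = complement { p, q, r }
  { p, q, r, s, t }  = { p, q, r } ∪ { p, s, t }
  — 7 sets.
Iteration 2: +4 →
  { u }  = complement { p, q, r, s, t }
  { p, q, r, u }  = { p, q, r } ∪ { q, r, u }
  { p, s, t, u }  = { p, s, t } ∪ { s, t, u }
  { q, r, s, t, u }  = { q, r, u } ∪ { s, t, u }
  — 11 sets.
Iteration 3. New:
  { p }  = complement { q, r, s, t, u }
  { q, r }  = complement { p, s, t, u }
  { s, t }  = complement { p, q, r, u }
  — 14 sets.
Iteration 4: +2 →
  { p, u }  = { u } ∪ { p }
  { q, r, s, t }  = { s, t } ∪ { q, r }
  — 16 sets.
Iteration 5: no new sets; the family is a σ-algebra.

σ(ℰ) = { ∅, { p }, { u }, { p, u }, { q, r }, { s, t }, { p, q, r }, { p, s, t }, { q, r, u }, { s, t, u }, { p, q, r, u }, { p, s, t, u }, { q, r, s, t }, { p, q, r, s, t }, { q, r, s, t, u }, S }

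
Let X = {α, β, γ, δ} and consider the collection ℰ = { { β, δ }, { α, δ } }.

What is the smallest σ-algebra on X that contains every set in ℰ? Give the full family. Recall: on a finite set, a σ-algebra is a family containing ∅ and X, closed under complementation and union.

Initial family (4 sets): { {}, { α, δ }, { β, δ }, X }.
Round 1 (3 new):
  { α, γ }  = ᶜ of { β, δ }
  { β, γ }  = ᶜ of { α, δ }
  { α, β, δ }  = { β, δ } ∪ { α, δ }
  (now 7)
Round 2. New:
  { γ }  = ᶜ of { α, β, δ }
  { α, β, γ }  = { β, γ } ∪ { α, γ }
  { α, γ, δ }  = { α, δ } ∪ { α, γ }
  { β, γ, δ }  = { β, γ } ∪ { β, δ }
  (now 11)
Round 3: 3 new —
  { α }  = ᶜ of { β, γ, δ }
  { β }  = ᶜ of { α, γ, δ }
  { δ }  = ᶜ of { α, β, γ }
  (now 14)
Round 4 (2 new):
  { α, β }  = { β } ∪ { α }
  { γ, δ }  = { γ } ∪ { δ }
  (now 16)
Round 5 adds nothing — fixpoint reached.

Therefore σ(ℰ) = { {}, { α }, { β }, { γ }, { δ }, { α, β }, { α, γ }, { α, δ }, { β, γ }, { β, δ }, { γ, δ }, { α, β, γ }, { α, β, δ }, { α, γ, δ }, { β, γ, δ }, X } (|σ(ℰ)| = 16).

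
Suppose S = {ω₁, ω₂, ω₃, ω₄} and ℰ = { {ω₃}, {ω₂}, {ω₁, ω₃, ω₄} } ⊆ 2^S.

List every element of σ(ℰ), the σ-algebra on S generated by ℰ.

Begin from { {}, {ω₂}, {ω₃}, {ω₁, ω₃, ω₄}, S } (that is, ℰ plus ∅ and S).
Pass 1: +2 →
  {ω₂, ω₃}  = {ω₃} ∪ {ω₂}
  {ω₁, ω₂, ω₄}  = S∖{ω₃}
  |family| = 7
Pass 2. New:
  {ω₁, ω₄}  = S∖{ω₂, ω₃}
  |family| = 8
Pass 3 adds nothing — fixpoint reached.

σ(ℰ) = { {}, {ω₂}, {ω₃}, {ω₁, ω₄}, {ω₂, ω₃}, {ω₁, ω₂, ω₄}, {ω₁, ω₃, ω₄}, S }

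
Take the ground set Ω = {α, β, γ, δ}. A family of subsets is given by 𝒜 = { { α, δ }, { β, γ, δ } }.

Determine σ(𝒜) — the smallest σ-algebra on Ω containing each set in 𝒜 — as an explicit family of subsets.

σ(𝒜) = { {}, { α }, { δ }, { α, δ }, { β, γ }, { α, β, γ }, { β, γ, δ }, Ω }

Derivation:
Start: 𝒜 ∪ {∅, Ω} = { {}, { α, δ }, { β, γ, δ }, Ω }.
Step 1. New:
  { α }  = Ω∖{ β, γ, δ }
  { β, γ }  = Ω∖{ α, δ }
  |family| = 6
Step 2: +1 →
  { α, β, γ }  = { β, γ } ∪ { α }
  |family| = 7
Step 3. New:
  { δ }  = Ω∖{ α, β, γ }
  |family| = 8
Step 4: no new sets; the family is a σ-algebra.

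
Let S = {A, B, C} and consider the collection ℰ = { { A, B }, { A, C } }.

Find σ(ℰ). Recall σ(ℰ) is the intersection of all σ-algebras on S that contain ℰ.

Seed the family with ℰ together with ∅ and S: { {}, { A, B }, { A, C }, S }.
Iteration 1: 2 new —
  { B }  = ᶜ of { A, C }
  { C }  = ᶜ of { A, B }
  (now 6)
Iteration 2 adds 1:
  { B, C }  = { C } ∪ { B }
  (now 7)
Iteration 3 adds 1:
  { A }  = ᶜ of { B, C }
  (now 8)
After Iteration 4 the family is unchanged; done.

Therefore σ(ℰ) = { {}, { A }, { B }, { C }, { A, B }, { A, C }, { B, C }, S } (|σ(ℰ)| = 8).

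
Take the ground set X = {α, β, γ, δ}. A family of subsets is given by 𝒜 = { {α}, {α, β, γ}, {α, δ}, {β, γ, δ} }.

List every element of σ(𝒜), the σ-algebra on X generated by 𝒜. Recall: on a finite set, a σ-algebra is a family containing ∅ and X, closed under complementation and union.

|σ(𝒜)| = 8.  σ(𝒜) = { {}, {α}, {δ}, {α, δ}, {β, γ}, {α, β, γ}, {β, γ, δ}, X }

Working:
Start: 𝒜 ∪ {∅, X} = { {}, {α}, {α, δ}, {α, β, γ}, {β, γ, δ}, X }.
Pass 1 (2 new):
  {δ}  = ᶜ of {α, β, γ}
  {β, γ}  = ᶜ of {α, δ}
Pass 2: no new sets; the family is a σ-algebra.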